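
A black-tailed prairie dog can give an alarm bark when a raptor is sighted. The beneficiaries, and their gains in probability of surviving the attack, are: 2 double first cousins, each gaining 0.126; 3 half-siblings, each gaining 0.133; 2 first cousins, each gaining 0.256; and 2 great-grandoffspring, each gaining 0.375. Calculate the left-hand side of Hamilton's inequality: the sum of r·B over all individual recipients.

0.3205

r to a double first cousin = 0.25 (double first cousins share both grandparent pairs — four paths of length 4: r = 4·(1/2)^4 = 1/4).
r to a half-sibling = 1/4 (half-sibs share one parent — one path of length 2: r = (1/2)^2 = 1/4).
r to a first cousin = 1/8 (first cousins share one grandparent pair — two paths of length 4: r = 2·(1/2)^4 = 1/8).
r to a great-grandoffspring = 1/8 (three parent–offspring links: r = (1/2)^3 = 1/8).
Summing one r·B term per recipient: 2·0.25·0.126 + 3·0.25·0.133 + 2·0.125·0.256 + 2·0.125·0.375 = 0.3205.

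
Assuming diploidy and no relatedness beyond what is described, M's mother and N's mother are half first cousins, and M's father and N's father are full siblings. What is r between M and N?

0.140625

Independent pedigree routes through distinct common ancestors add.
M and N are related in two ways: half second cousins through their mothers (r = 1/64) and first cousins through their fathers (r = 1/8).
r = 1/64 + 1/8 = 0.140625.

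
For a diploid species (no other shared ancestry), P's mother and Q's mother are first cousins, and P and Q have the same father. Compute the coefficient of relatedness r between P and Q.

Independent pedigree routes through distinct common ancestors add.
P and Q are related in two ways: second cousins through their mothers (r = 1/32) and half-sibs through their shared father (r = 1/4).
r = 1/32 + 1/4 = 9/32 = 0.28125.

0.28125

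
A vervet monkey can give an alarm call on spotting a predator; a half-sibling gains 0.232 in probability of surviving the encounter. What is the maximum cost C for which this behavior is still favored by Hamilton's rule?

r to a half-sibling = 0.25 (half-sibs share one parent — one path of length 2: r = (1/2)^2 = 1/4).
Hamilton's rule: n·r·B > C, so the trait is favored while C < n·r·B = 1·0.25·0.232 = 0.058.

0.058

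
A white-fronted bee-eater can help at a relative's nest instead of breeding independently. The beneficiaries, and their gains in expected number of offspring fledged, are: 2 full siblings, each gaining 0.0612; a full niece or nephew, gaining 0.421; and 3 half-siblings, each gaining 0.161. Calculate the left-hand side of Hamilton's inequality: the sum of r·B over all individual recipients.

r to a full sibling = 0.5 (full sibs share both parents — two paths of length 2: r = 2·(1/2)^2 = 1/2).
r to a full niece or nephew = 1/4 (full aunt/uncle↔niece/nephew: two paths of length 3 through the shared grandparent pair: r = 2·(1/2)^3 = 1/4).
r to a half-sibling = 0.25 (half-sibs share one parent — one path of length 2: r = (1/2)^2 = 1/4).
Summing one r·B term per recipient: 2·0.5·0.0612 + 1·0.25·0.421 + 3·0.25·0.161 = 0.2872.

0.2872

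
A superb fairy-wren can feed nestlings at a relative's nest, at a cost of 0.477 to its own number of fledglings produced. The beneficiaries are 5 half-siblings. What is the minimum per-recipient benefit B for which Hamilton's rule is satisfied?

0.3816

r to a half-sibling = 1/4 (half-sibs share one parent — one path of length 2: r = (1/2)^2 = 1/4).
Hamilton's rule with n recipients of equal r: n·r·B > C, so B > C/(n·r) = 0.477/(5·0.25) = 0.3816.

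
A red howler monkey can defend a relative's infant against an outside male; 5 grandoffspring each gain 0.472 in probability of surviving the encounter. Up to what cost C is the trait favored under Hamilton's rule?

r to a grandoffspring = 1/4 (two parent–offspring links: r = (1/2)^2 = 1/4).
Hamilton's rule: n·r·B > C, so the trait is favored while C < n·r·B = 5·0.25·0.472 = 0.59.

0.59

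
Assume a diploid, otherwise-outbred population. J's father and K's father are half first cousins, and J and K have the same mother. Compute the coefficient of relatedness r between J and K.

With two independent routes of shared ancestry, r is the sum of the two contributions.
J and K are related in two ways: half second cousins through their fathers (r = 1/64) and half-sibs through their shared mother (r = 1/4).
r = 1/64 + 1/4 = 17/64 = 0.265625.

0.265625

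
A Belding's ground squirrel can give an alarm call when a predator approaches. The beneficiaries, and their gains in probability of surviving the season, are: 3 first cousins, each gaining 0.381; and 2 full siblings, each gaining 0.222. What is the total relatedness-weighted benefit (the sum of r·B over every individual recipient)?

r to a first cousin = 0.125 (first cousins share one grandparent pair — two paths of length 4: r = 2·(1/2)^4 = 1/8).
r to a full sibling = 0.5 (full sibs share both parents — two paths of length 2: r = 2·(1/2)^2 = 1/2).
Summing one r·B term per recipient: 3·0.125·0.381 + 2·0.5·0.222 = 0.364875.

0.364875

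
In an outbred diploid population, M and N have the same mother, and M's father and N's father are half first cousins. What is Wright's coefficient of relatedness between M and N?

0.265625

With two independent routes of shared ancestry, r is the sum of the two contributions.
M and N are related in two ways: half-sibs through their shared mother (r = 1/4) and half second cousins through their fathers (r = 1/64).
r = 1/4 + 1/64 = 0.265625.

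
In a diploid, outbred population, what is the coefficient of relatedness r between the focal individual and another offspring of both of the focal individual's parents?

0.5

Each parent–offspring link contributes a factor of 1/2, and independent paths through distinct common ancestors add.
Full sibs share both parents — two paths of length 2: r = 2·(1/2)^2 = 1/2.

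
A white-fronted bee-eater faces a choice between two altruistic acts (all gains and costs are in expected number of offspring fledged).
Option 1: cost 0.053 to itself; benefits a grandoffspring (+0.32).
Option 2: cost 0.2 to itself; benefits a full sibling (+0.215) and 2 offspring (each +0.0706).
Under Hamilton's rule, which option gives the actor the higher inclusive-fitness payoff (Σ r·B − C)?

Option 1: r to a grandoffspring = 0.25.
Option 1: Σ r·B − C = (1·0.25·0.32) − 0.053 = 0.027.
Option 2: r to a full sibling = 0.5.
Option 2: r to an offspring = 0.5.
Option 2: Σ r·B − C = (1·0.5·0.215 + 2·0.5·0.0706) − 0.2 = -0.0219.
Option 1 has the higher net inclusive-fitness payoff.

Option 1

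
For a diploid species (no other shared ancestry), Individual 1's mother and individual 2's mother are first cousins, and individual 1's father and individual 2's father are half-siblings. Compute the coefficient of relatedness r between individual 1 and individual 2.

0.09375

Relatedness sums over independent paths through distinct common ancestors.
Individual 1 and individual 2 are related in two ways: second cousins through their mothers (r = 1/32) and half first cousins through their fathers (r = 1/16).
r = 1/32 + 1/16 = 0.09375.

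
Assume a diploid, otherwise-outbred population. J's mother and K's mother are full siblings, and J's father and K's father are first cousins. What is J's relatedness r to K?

Relatedness sums over independent paths through distinct common ancestors.
J and K are related in two ways: first cousins through their mothers (r = 1/8) and second cousins through their fathers (r = 1/32).
r = 1/8 + 1/32 = 0.15625.

0.15625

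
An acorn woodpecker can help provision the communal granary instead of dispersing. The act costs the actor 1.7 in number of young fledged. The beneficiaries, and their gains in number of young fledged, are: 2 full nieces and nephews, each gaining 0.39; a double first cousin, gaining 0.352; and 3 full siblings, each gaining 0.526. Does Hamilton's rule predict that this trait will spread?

Hamilton's rule: the trait is favored when the sum of r·B over every recipient exceeds the actor's cost C.
r to a full niece or nephew = 1/4 (full aunt/uncle↔niece/nephew: two paths of length 3 through the shared grandparent pair: r = 2·(1/2)^3 = 1/4).
r to a double first cousin = 0.25 (double first cousins share both grandparent pairs — four paths of length 4: r = 4·(1/2)^4 = 1/4).
r to a full sibling = 1/2 (full sibs share both parents — two paths of length 2: r = 2·(1/2)^2 = 1/2).
Summing one r·B term per recipient: 2·0.25·0.39 + 1·0.25·0.352 + 3·0.5·0.526 = 1.072.
1.072 < 1.7: the indirect benefit is less than the cost.

No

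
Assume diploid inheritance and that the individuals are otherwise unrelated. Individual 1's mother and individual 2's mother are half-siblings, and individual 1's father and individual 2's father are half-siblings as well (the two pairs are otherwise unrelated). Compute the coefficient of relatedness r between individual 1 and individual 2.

0.125

With two independent routes of shared ancestry, r is the sum of the two contributions.
Individual 1 and individual 2 are related in two ways: half first cousins through their mothers (r = 1/16) and half first cousins through their fathers (r = 1/16).
r = 1/16 + 1/16 = 0.125.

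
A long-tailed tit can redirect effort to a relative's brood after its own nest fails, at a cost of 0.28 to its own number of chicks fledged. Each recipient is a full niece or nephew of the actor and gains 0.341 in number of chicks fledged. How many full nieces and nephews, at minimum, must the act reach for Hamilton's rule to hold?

4

r to a full niece or nephew = 0.25 (full aunt/uncle↔niece/nephew: two paths of length 3 through the shared grandparent pair: r = 2·(1/2)^3 = 1/4).
Hamilton's rule: n·r·B > C  ⇒  n > C/(r·B) = 0.28/(0.25·0.341) = 3.284.
The smallest integer exceeding 3.284 is 4.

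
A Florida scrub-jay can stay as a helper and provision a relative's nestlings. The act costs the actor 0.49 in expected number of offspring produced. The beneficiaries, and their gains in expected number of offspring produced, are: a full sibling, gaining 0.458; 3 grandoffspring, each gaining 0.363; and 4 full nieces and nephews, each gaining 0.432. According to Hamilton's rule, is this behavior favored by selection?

Hamilton's rule: the trait is favored when the sum of r·B over every recipient exceeds the actor's cost C.
r to a full sibling = 1/2 (full sibs share both parents — two paths of length 2: r = 2·(1/2)^2 = 1/2).
r to a grandoffspring = 0.25 (two parent–offspring links: r = (1/2)^2 = 1/4).
r to a full niece or nephew = 0.25 (full aunt/uncle↔niece/nephew: two paths of length 3 through the shared grandparent pair: r = 2·(1/2)^3 = 1/4).
Summing one r·B term per recipient: 1·0.5·0.458 + 3·0.25·0.363 + 4·0.25·0.432 = 0.93325.
0.93325 > 0.49: the indirect benefit exceeds the cost.

Yes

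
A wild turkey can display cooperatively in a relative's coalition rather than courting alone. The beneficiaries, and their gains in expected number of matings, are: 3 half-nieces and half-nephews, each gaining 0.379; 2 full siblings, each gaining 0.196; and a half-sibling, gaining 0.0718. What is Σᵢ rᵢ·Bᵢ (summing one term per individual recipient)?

0.356075

r to a half-niece or half-nephew = 0.125 (half-aunt/uncle↔niece/nephew: one path of length 3: r = (1/2)^3 = 1/8).
r to a full sibling = 1/2 (full sibs share both parents — two paths of length 2: r = 2·(1/2)^2 = 1/2).
r to a half-sibling = 0.25 (half-sibs share one parent — one path of length 2: r = (1/2)^2 = 1/4).
Summing one r·B term per recipient: 3·0.125·0.379 + 2·0.5·0.196 + 1·0.25·0.0718 = 0.356075.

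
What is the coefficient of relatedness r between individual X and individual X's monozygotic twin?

Each parent–offspring link contributes a factor of 1/2, and independent paths through distinct common ancestors add.
Monozygotic twins share every allele identical by descent: r = 1.

1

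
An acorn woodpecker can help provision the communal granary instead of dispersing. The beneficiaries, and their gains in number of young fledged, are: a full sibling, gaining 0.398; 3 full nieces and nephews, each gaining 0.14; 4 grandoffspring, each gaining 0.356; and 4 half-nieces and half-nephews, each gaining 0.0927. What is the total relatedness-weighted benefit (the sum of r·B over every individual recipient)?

0.70635

r to a full sibling = 1/2 (full sibs share both parents — two paths of length 2: r = 2·(1/2)^2 = 1/2).
r to a full niece or nephew = 1/4 (full aunt/uncle↔niece/nephew: two paths of length 3 through the shared grandparent pair: r = 2·(1/2)^3 = 1/4).
r to a grandoffspring = 0.25 (two parent–offspring links: r = (1/2)^2 = 1/4).
r to a half-niece or half-nephew = 1/8 (half-aunt/uncle↔niece/nephew: one path of length 3: r = (1/2)^3 = 1/8).
Summing one r·B term per recipient: 1·0.5·0.398 + 3·0.25·0.14 + 4·0.25·0.356 + 4·0.125·0.0927 = 0.70635.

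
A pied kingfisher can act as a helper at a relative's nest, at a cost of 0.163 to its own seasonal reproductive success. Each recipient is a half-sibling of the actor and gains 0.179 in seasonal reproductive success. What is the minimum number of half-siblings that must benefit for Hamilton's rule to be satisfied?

r to a half-sibling = 1/4 (half-sibs share one parent — one path of length 2: r = (1/2)^2 = 1/4).
Hamilton's rule: n·r·B > C  ⇒  n > C/(r·B) = 0.163/(0.25·0.179) = 3.642.
The smallest integer exceeding 3.642 is 4.

4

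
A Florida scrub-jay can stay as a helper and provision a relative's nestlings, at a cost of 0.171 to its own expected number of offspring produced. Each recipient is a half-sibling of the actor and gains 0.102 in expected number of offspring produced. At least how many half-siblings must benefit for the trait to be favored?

7

r to a half-sibling = 1/4 (half-sibs share one parent — one path of length 2: r = (1/2)^2 = 1/4).
Hamilton's rule: n·r·B > C  ⇒  n > C/(r·B) = 0.171/(0.25·0.102) = 6.706.
The smallest integer exceeding 6.706 is 7.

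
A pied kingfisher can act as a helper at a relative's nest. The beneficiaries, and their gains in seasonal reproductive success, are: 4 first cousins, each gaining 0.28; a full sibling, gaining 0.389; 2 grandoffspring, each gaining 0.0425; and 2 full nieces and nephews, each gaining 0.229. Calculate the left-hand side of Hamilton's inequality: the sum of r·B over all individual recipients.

0.47025

r to a first cousin = 1/8 (first cousins share one grandparent pair — two paths of length 4: r = 2·(1/2)^4 = 1/8).
r to a full sibling = 1/2 (full sibs share both parents — two paths of length 2: r = 2·(1/2)^2 = 1/2).
r to a grandoffspring = 0.25 (two parent–offspring links: r = (1/2)^2 = 1/4).
r to a full niece or nephew = 1/4 (full aunt/uncle↔niece/nephew: two paths of length 3 through the shared grandparent pair: r = 2·(1/2)^3 = 1/4).
Summing one r·B term per recipient: 4·0.125·0.28 + 1·0.5·0.389 + 2·0.25·0.0425 + 2·0.25·0.229 = 0.47025.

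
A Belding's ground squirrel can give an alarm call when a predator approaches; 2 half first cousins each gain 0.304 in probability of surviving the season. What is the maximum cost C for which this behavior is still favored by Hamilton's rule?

r to a half first cousin = 0.0625 (half first cousins share one grandparent — one path of length 4: r = (1/2)^4 = 1/16).
Hamilton's rule: n·r·B > C, so the trait is favored while C < n·r·B = 2·0.0625·0.304 = 0.038.

0.038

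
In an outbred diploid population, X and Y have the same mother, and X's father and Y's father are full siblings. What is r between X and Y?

0.375

With two independent routes of shared ancestry, r is the sum of the two contributions.
X and Y are related in two ways: half-sibs through their shared mother (r = 1/4) and first cousins through their fathers (r = 1/8).
r = 1/4 + 1/8 = 3/8 = 0.375.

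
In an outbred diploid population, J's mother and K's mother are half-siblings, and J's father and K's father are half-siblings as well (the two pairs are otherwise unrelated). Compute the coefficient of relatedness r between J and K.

Relatedness sums over independent paths through distinct common ancestors.
J and K are related in two ways: half first cousins through their mothers (r = 1/16) and half first cousins through their fathers (r = 1/16).
r = 1/16 + 1/16 = 1/8 = 0.125.

0.125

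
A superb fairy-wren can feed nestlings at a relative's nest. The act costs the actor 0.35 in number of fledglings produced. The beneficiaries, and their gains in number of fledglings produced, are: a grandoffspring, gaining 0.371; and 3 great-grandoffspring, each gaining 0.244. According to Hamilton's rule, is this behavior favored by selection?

No

Hamilton's rule: the trait is favored when the sum of r·B over every recipient exceeds the actor's cost C.
r to a grandoffspring = 1/4 (two parent–offspring links: r = (1/2)^2 = 1/4).
r to a great-grandoffspring = 0.125 (three parent–offspring links: r = (1/2)^3 = 1/8).
Summing one r·B term per recipient: 1·0.25·0.371 + 3·0.125·0.244 = 0.18425.
0.18425 < 0.35: the indirect benefit is less than the cost.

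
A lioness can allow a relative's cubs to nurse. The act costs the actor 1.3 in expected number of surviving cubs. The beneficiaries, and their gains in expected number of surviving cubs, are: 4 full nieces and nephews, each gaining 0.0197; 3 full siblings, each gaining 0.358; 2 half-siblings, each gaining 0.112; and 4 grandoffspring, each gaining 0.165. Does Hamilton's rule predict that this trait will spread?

Hamilton's rule: the trait is favored when the sum of r·B over every recipient exceeds the actor's cost C.
r to a full niece or nephew = 1/4 (full aunt/uncle↔niece/nephew: two paths of length 3 through the shared grandparent pair: r = 2·(1/2)^3 = 1/4).
r to a full sibling = 0.5 (full sibs share both parents — two paths of length 2: r = 2·(1/2)^2 = 1/2).
r to a half-sibling = 0.25 (half-sibs share one parent — one path of length 2: r = (1/2)^2 = 1/4).
r to a grandoffspring = 0.25 (two parent–offspring links: r = (1/2)^2 = 1/4).
Summing one r·B term per recipient: 4·0.25·0.0197 + 3·0.5·0.358 + 2·0.25·0.112 + 4·0.25·0.165 = 0.7777.
0.7777 < 1.3: the indirect benefit is less than the cost.

No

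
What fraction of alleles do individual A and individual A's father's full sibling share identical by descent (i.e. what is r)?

0.25

Each parent–offspring link contributes a factor of 1/2, and independent paths through distinct common ancestors add.
Full aunt/uncle↔niece/nephew: two paths of length 3 through the shared grandparent pair: r = 2·(1/2)^3 = 1/4.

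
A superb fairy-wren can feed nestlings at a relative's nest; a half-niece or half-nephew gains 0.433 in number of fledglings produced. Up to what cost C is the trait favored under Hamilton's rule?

r to a half-niece or half-nephew = 1/8 (half-aunt/uncle↔niece/nephew: one path of length 3: r = (1/2)^3 = 1/8).
Hamilton's rule: n·r·B > C, so the trait is favored while C < n·r·B = 1·0.125·0.433 = 0.054125.

0.054125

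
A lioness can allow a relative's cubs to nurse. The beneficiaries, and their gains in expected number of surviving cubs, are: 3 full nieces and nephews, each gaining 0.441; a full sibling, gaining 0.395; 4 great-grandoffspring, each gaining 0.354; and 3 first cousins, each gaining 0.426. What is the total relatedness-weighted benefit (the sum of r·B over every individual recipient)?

0.865

r to a full niece or nephew = 0.25 (full aunt/uncle↔niece/nephew: two paths of length 3 through the shared grandparent pair: r = 2·(1/2)^3 = 1/4).
r to a full sibling = 0.5 (full sibs share both parents — two paths of length 2: r = 2·(1/2)^2 = 1/2).
r to a great-grandoffspring = 0.125 (three parent–offspring links: r = (1/2)^3 = 1/8).
r to a first cousin = 1/8 (first cousins share one grandparent pair — two paths of length 4: r = 2·(1/2)^4 = 1/8).
Summing one r·B term per recipient: 3·0.25·0.441 + 1·0.5·0.395 + 4·0.125·0.354 + 3·0.125·0.426 = 0.865.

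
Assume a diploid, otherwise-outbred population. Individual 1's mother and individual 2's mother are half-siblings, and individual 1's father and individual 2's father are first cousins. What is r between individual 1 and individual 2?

0.09375

Independent pedigree routes through distinct common ancestors add.
Individual 1 and individual 2 are related in two ways: half first cousins through their mothers (r = 1/16) and second cousins through their fathers (r = 1/32).
r = 1/16 + 1/32 = 0.09375.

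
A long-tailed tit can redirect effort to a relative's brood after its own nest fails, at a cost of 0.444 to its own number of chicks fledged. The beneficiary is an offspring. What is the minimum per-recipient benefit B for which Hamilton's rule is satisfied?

0.888

r to an offspring = 0.5 (one parent–offspring link: r = (1/2)^1 = 1/2).
Hamilton's rule with n recipients of equal r: n·r·B > C, so B > C/(n·r) = 0.444/(1·0.5) = 0.888.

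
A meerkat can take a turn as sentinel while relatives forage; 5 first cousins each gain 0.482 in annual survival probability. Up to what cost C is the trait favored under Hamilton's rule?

r to a first cousin = 1/8 (first cousins share one grandparent pair — two paths of length 4: r = 2·(1/2)^4 = 1/8).
Hamilton's rule: n·r·B > C, so the trait is favored while C < n·r·B = 5·0.125·0.482 = 0.30125.

0.30125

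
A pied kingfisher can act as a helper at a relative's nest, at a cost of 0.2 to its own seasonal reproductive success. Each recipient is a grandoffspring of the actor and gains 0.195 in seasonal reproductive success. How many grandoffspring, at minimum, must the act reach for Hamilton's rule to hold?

5

r to a grandoffspring = 0.25 (two parent–offspring links: r = (1/2)^2 = 1/4).
Hamilton's rule: n·r·B > C  ⇒  n > C/(r·B) = 0.2/(0.25·0.195) = 4.103.
The smallest integer exceeding 4.103 is 5.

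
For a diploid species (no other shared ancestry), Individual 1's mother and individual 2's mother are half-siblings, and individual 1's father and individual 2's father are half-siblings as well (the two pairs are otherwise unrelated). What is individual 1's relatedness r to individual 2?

Independent pedigree routes through distinct common ancestors add.
Individual 1 and individual 2 are related in two ways: half first cousins through their mothers (r = 1/16) and half first cousins through their fathers (r = 1/16).
r = 1/16 + 1/16 = 0.125.

0.125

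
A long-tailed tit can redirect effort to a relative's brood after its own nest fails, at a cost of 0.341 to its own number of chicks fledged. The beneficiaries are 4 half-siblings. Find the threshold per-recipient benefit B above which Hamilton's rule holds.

r to a half-sibling = 1/4 (half-sibs share one parent — one path of length 2: r = (1/2)^2 = 1/4).
Hamilton's rule with n recipients of equal r: n·r·B > C, so B > C/(n·r) = 0.341/(4·0.25) = 0.341.

0.341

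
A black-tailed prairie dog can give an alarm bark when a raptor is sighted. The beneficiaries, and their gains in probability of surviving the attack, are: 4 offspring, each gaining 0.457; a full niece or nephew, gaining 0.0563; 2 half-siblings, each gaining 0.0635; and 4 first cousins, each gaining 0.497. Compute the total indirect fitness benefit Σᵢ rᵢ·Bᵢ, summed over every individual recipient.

1.208325

r to an offspring = 1/2 (one parent–offspring link: r = (1/2)^1 = 1/2).
r to a full niece or nephew = 0.25 (full aunt/uncle↔niece/nephew: two paths of length 3 through the shared grandparent pair: r = 2·(1/2)^3 = 1/4).
r to a half-sibling = 1/4 (half-sibs share one parent — one path of length 2: r = (1/2)^2 = 1/4).
r to a first cousin = 0.125 (first cousins share one grandparent pair — two paths of length 4: r = 2·(1/2)^4 = 1/8).
Summing one r·B term per recipient: 4·0.5·0.457 + 1·0.25·0.0563 + 2·0.25·0.0635 + 4·0.125·0.497 = 1.208325.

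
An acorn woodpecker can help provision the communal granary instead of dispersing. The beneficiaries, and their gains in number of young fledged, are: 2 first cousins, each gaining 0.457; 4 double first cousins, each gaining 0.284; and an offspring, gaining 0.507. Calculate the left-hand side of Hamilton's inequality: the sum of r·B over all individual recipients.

0.65175

r to a first cousin = 0.125 (first cousins share one grandparent pair — two paths of length 4: r = 2·(1/2)^4 = 1/8).
r to a double first cousin = 1/4 (double first cousins share both grandparent pairs — four paths of length 4: r = 4·(1/2)^4 = 1/4).
r to an offspring = 0.5 (one parent–offspring link: r = (1/2)^1 = 1/2).
Summing one r·B term per recipient: 2·0.125·0.457 + 4·0.25·0.284 + 1·0.5·0.507 = 0.65175.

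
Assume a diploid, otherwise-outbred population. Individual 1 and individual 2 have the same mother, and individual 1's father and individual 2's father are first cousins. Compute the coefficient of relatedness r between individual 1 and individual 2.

0.28125

Relatedness sums over independent paths through distinct common ancestors.
Individual 1 and individual 2 are related in two ways: half-sibs through their shared mother (r = 1/4) and second cousins through their fathers (r = 1/32).
r = 1/4 + 1/32 = 0.28125.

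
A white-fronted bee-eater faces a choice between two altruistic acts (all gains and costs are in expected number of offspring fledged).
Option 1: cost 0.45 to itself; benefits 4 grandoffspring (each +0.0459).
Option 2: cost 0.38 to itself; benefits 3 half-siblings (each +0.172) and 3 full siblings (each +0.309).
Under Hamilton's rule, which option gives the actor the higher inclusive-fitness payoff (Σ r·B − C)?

Option 1: r to a grandoffspring = 0.25.
Option 1: Σ r·B − C = (4·0.25·0.0459) − 0.45 = -0.4041.
Option 2: r to a half-sibling = 0.25.
Option 2: r to a full sibling = 0.5.
Option 2: Σ r·B − C = (3·0.25·0.172 + 3·0.5·0.309) − 0.38 = 0.2125.
Option 2 has the higher net inclusive-fitness payoff.

Option 2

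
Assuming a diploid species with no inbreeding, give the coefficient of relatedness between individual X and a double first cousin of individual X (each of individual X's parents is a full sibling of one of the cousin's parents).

Each parent–offspring link contributes a factor of 1/2, and independent paths through distinct common ancestors add.
Double first cousins share both grandparent pairs — four paths of length 4: r = 4·(1/2)^4 = 1/4.

0.25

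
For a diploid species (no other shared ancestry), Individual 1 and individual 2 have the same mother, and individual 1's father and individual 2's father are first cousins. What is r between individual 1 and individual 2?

With two independent routes of shared ancestry, r is the sum of the two contributions.
Individual 1 and individual 2 are related in two ways: half-sibs through their shared mother (r = 1/4) and second cousins through their fathers (r = 1/32).
r = 1/4 + 1/32 = 9/32 = 0.28125.

0.28125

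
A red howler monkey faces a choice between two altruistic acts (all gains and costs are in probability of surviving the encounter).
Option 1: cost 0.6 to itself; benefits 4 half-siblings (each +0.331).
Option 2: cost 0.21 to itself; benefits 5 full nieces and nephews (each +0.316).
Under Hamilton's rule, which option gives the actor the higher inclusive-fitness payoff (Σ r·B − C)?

Option 2

Option 1: r to a half-sibling = 0.25.
Option 1: Σ r·B − C = (4·0.25·0.331) − 0.6 = -0.269.
Option 2: r to a full niece or nephew = 0.25.
Option 2: Σ r·B − C = (5·0.25·0.316) − 0.21 = 0.185.
Option 2 has the higher net inclusive-fitness payoff.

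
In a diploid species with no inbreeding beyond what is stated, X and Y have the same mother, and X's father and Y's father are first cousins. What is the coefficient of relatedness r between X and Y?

0.28125

With two independent routes of shared ancestry, r is the sum of the two contributions.
X and Y are related in two ways: half-sibs through their shared mother (r = 1/4) and second cousins through their fathers (r = 1/32).
r = 1/4 + 1/32 = 0.28125.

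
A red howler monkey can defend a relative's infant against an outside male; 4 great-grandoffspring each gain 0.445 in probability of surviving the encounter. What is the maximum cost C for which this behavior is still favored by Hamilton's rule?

0.2225

r to a great-grandoffspring = 1/8 (three parent–offspring links: r = (1/2)^3 = 1/8).
Hamilton's rule: n·r·B > C, so the trait is favored while C < n·r·B = 4·0.125·0.445 = 0.2225.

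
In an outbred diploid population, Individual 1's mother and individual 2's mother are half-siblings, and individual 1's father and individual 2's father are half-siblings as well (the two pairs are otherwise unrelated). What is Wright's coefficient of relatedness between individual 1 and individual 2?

0.125

Wright's path rule: contributions from independent ancestry routes add.
Individual 1 and individual 2 are related in two ways: half first cousins through their mothers (r = 1/16) and half first cousins through their fathers (r = 1/16).
r = 1/16 + 1/16 = 1/8 = 0.125.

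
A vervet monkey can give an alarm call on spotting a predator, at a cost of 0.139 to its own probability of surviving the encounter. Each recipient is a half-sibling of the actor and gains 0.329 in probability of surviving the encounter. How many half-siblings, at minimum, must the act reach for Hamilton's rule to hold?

2

r to a half-sibling = 0.25 (half-sibs share one parent — one path of length 2: r = (1/2)^2 = 1/4).
Hamilton's rule: n·r·B > C  ⇒  n > C/(r·B) = 0.139/(0.25·0.329) = 1.69.
The smallest integer exceeding 1.69 is 2.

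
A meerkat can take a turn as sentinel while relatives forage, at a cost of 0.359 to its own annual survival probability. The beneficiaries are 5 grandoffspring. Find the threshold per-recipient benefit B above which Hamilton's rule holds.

0.2872

r to a grandoffspring = 0.25 (two parent–offspring links: r = (1/2)^2 = 1/4).
Hamilton's rule with n recipients of equal r: n·r·B > C, so B > C/(n·r) = 0.359/(5·0.25) = 0.2872.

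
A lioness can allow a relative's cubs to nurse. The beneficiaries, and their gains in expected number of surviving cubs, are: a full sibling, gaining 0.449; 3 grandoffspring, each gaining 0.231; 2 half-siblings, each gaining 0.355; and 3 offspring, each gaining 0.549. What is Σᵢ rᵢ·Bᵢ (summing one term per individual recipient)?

1.39875

r to a full sibling = 1/2 (full sibs share both parents — two paths of length 2: r = 2·(1/2)^2 = 1/2).
r to a grandoffspring = 1/4 (two parent–offspring links: r = (1/2)^2 = 1/4).
r to a half-sibling = 1/4 (half-sibs share one parent — one path of length 2: r = (1/2)^2 = 1/4).
r to an offspring = 1/2 (one parent–offspring link: r = (1/2)^1 = 1/2).
Summing one r·B term per recipient: 1·0.5·0.449 + 3·0.25·0.231 + 2·0.25·0.355 + 3·0.5·0.549 = 1.39875.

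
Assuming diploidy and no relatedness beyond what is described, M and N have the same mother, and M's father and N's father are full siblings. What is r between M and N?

0.375

Wright's path rule: contributions from independent ancestry routes add.
M and N are related in two ways: half-sibs through their shared mother (r = 1/4) and first cousins through their fathers (r = 1/8).
r = 1/4 + 1/8 = 3/8 = 0.375.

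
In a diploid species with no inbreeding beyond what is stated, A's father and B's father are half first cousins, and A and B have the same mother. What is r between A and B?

0.265625

With two independent routes of shared ancestry, r is the sum of the two contributions.
A and B are related in two ways: half second cousins through their fathers (r = 1/64) and half-sibs through their shared mother (r = 1/4).
r = 1/64 + 1/4 = 17/64 = 0.265625.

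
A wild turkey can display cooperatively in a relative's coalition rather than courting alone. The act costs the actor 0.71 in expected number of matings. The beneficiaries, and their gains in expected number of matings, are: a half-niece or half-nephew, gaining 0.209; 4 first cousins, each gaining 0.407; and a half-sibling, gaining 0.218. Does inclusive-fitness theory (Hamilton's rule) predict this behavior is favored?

Hamilton's rule: the trait is favored when the sum of r·B over every recipient exceeds the actor's cost C.
r to a half-niece or half-nephew = 1/8 (half-aunt/uncle↔niece/nephew: one path of length 3: r = (1/2)^3 = 1/8).
r to a first cousin = 0.125 (first cousins share one grandparent pair — two paths of length 4: r = 2·(1/2)^4 = 1/8).
r to a half-sibling = 0.25 (half-sibs share one parent — one path of length 2: r = (1/2)^2 = 1/4).
Summing one r·B term per recipient: 1·0.125·0.209 + 4·0.125·0.407 + 1·0.25·0.218 = 0.284125.
0.284125 < 0.71: the indirect benefit is less than the cost.

No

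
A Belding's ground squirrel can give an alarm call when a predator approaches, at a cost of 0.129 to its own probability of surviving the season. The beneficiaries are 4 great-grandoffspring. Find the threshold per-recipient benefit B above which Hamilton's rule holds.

0.258

r to a great-grandoffspring = 1/8 (three parent–offspring links: r = (1/2)^3 = 1/8).
Hamilton's rule with n recipients of equal r: n·r·B > C, so B > C/(n·r) = 0.129/(4·0.125) = 0.258.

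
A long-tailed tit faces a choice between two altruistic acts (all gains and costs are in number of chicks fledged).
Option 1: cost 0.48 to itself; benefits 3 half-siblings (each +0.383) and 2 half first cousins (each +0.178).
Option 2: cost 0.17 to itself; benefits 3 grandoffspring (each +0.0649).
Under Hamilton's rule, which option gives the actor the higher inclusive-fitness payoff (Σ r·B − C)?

Option 1: r to a half-sibling = 0.25.
Option 1: r to a half first cousin = 0.0625.
Option 1: Σ r·B − C = (3·0.25·0.383 + 2·0.0625·0.178) − 0.48 = -0.1705.
Option 2: r to a grandoffspring = 0.25.
Option 2: Σ r·B − C = (3·0.25·0.0649) − 0.17 = -0.121325.
Option 2 has the higher net inclusive-fitness payoff.

Option 2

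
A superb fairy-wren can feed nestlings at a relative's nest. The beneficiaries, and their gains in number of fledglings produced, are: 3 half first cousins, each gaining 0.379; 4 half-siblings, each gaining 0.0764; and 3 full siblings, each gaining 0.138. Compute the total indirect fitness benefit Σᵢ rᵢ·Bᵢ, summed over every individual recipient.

0.3544625

r to a half first cousin = 1/16 (half first cousins share one grandparent — one path of length 4: r = (1/2)^4 = 1/16).
r to a half-sibling = 1/4 (half-sibs share one parent — one path of length 2: r = (1/2)^2 = 1/4).
r to a full sibling = 0.5 (full sibs share both parents — two paths of length 2: r = 2·(1/2)^2 = 1/2).
Summing one r·B term per recipient: 3·0.0625·0.379 + 4·0.25·0.0764 + 3·0.5·0.138 = 0.3544625.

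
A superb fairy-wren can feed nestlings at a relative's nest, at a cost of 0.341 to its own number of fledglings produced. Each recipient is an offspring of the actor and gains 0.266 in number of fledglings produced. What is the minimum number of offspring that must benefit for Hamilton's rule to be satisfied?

3

r to an offspring = 1/2 (one parent–offspring link: r = (1/2)^1 = 1/2).
Hamilton's rule: n·r·B > C  ⇒  n > C/(r·B) = 0.341/(0.5·0.266) = 2.564.
The smallest integer exceeding 2.564 is 3.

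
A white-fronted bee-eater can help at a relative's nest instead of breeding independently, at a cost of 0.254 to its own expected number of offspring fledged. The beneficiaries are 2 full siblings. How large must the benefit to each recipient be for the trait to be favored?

0.254

r to a full sibling = 1/2 (full sibs share both parents — two paths of length 2: r = 2·(1/2)^2 = 1/2).
Hamilton's rule with n recipients of equal r: n·r·B > C, so B > C/(n·r) = 0.254/(2·0.5) = 0.254.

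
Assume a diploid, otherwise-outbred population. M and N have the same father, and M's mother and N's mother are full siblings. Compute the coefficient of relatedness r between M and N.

Independent pedigree routes through distinct common ancestors add.
M and N are related in two ways: half-sibs through their shared father (r = 1/4) and first cousins through their mothers (r = 1/8).
r = 1/4 + 1/8 = 3/8 = 0.375.

0.375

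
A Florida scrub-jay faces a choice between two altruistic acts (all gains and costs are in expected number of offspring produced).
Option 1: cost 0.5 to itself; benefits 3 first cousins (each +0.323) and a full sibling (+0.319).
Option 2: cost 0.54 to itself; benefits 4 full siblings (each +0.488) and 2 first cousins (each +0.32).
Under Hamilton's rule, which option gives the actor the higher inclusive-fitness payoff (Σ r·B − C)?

Option 2

Option 1: r to a first cousin = 0.125.
Option 1: r to a full sibling = 0.5.
Option 1: Σ r·B − C = (3·0.125·0.323 + 1·0.5·0.319) − 0.5 = -0.219375.
Option 2: r to a full sibling = 0.5.
Option 2: r to a first cousin = 0.125.
Option 2: Σ r·B − C = (4·0.5·0.488 + 2·0.125·0.32) − 0.54 = 0.516.
Option 2 has the higher net inclusive-fitness payoff.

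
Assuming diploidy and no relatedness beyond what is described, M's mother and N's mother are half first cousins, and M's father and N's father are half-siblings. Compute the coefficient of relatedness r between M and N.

0.078125

With two independent routes of shared ancestry, r is the sum of the two contributions.
M and N are related in two ways: half second cousins through their mothers (r = 1/64) and half first cousins through their fathers (r = 1/16).
r = 1/64 + 1/16 = 5/64 = 0.078125.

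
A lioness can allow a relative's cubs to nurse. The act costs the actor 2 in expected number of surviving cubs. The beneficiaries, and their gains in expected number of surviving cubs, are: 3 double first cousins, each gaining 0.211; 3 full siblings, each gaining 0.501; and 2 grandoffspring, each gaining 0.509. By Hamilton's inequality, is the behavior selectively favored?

No

Hamilton's rule: the trait is favored when the sum of r·B over every recipient exceeds the actor's cost C.
r to a double first cousin = 0.25 (double first cousins share both grandparent pairs — four paths of length 4: r = 4·(1/2)^4 = 1/4).
r to a full sibling = 0.5 (full sibs share both parents — two paths of length 2: r = 2·(1/2)^2 = 1/2).
r to a grandoffspring = 0.25 (two parent–offspring links: r = (1/2)^2 = 1/4).
Summing one r·B term per recipient: 3·0.25·0.211 + 3·0.5·0.501 + 2·0.25·0.509 = 1.16425.
1.16425 < 2: the indirect benefit is less than the cost.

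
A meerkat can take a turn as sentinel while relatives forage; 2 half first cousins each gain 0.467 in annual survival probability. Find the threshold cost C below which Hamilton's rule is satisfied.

0.058375

r to a half first cousin = 0.0625 (half first cousins share one grandparent — one path of length 4: r = (1/2)^4 = 1/16).
Hamilton's rule: n·r·B > C, so the trait is favored while C < n·r·B = 2·0.0625·0.467 = 0.058375.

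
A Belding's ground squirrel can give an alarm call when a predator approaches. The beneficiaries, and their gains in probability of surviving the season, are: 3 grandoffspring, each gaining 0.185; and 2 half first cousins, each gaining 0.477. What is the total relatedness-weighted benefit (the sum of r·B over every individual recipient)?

0.198375

r to a grandoffspring = 1/4 (two parent–offspring links: r = (1/2)^2 = 1/4).
r to a half first cousin = 0.0625 (half first cousins share one grandparent — one path of length 4: r = (1/2)^4 = 1/16).
Summing one r·B term per recipient: 3·0.25·0.185 + 2·0.0625·0.477 = 0.198375.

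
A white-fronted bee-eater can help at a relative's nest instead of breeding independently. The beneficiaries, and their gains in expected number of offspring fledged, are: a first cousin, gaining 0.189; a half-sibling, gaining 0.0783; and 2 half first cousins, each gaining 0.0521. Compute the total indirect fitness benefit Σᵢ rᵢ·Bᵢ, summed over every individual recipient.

0.0497125

r to a first cousin = 0.125 (first cousins share one grandparent pair — two paths of length 4: r = 2·(1/2)^4 = 1/8).
r to a half-sibling = 1/4 (half-sibs share one parent — one path of length 2: r = (1/2)^2 = 1/4).
r to a half first cousin = 1/16 (half first cousins share one grandparent — one path of length 4: r = (1/2)^4 = 1/16).
Summing one r·B term per recipient: 1·0.125·0.189 + 1·0.25·0.0783 + 2·0.0625·0.0521 = 0.0497125.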